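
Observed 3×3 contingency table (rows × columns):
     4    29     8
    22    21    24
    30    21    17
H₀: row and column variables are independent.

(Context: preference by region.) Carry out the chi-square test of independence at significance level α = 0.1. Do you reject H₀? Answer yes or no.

reject H₀: yes

Row totals [41, 67, 68], col totals [56, 71, 49], n=176
χ² = (4−13.05)²/13.05 + (29−16.54)²/16.54 + (8−11.41)²/11.41 + (22−21.32)²/21.32 + (21−27.03)²/27.03 + (24−18.65)²/18.65 + (30−21.64)²/21.64 + (21−27.43)²/27.43 + (17−18.93)²/18.93 = 24.5174
df = 4
p-value (upper-tail) = 0.00006
At α=0.1: p < α → reject H₀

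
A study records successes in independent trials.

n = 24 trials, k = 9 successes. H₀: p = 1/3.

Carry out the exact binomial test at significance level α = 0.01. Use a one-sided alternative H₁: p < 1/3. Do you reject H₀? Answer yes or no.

reject H₀: no

Exact binomial: n=24, k=9, p₀=1/3=0.3333
P(X≤9) from Σ C(n,i)·p₀^i·(1−p₀)^(n−i)
p-value (one-sided, H₁ less) = 0.74617
At α=0.01: p ≥ α → fail to reject H₀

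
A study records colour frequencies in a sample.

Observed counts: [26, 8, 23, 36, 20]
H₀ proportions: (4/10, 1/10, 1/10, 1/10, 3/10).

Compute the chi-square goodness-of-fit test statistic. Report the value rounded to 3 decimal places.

test statistic = 80.923

n = 113; E_i = n·p_i = [45.20, 11.30, 11.30, 11.30, 33.90]
χ² = (26−45.20)²/45.20 + (8−11.30)²/11.30 + (23−11.30)²/11.30 + (36−11.30)²/11.30 + (20−33.90)²/33.90 = 80.9233
df = 4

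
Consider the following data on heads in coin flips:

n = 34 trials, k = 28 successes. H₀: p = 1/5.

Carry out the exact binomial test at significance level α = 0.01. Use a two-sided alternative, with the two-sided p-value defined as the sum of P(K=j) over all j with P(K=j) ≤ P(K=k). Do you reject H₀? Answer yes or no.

reject H₀: yes

Exact binomial: n=34, k=28, p₀=1/5=0.2000
P(X=j) = C(n,j)·p₀^j·(1−p₀)^(n−j); p = Σ P(X=j) over j with P(X=j) ≤ P(X=28)
p-value (two-sided) = 0.00000
At α=0.01: p < α → reject H₀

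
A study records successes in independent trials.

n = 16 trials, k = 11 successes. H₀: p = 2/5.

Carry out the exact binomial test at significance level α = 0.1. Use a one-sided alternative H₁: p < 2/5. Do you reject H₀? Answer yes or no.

Exact binomial: n=16, k=11, p₀=2/5=0.4000
P(X≤11) from Σ C(n,i)·p₀^i·(1−p₀)^(n−i)
p-value (one-sided, H₁ less) = 0.99510
At α=0.1: p ≥ α → fail to reject H₀

reject H₀: no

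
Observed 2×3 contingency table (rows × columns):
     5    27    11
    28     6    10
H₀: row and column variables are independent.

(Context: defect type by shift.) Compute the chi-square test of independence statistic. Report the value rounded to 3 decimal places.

Row totals [43, 44], col totals [33, 33, 21], n=87
χ² = (5−16.31)²/16.31 + (27−16.31)²/16.31 + (11−10.38)²/10.38 + (28−16.69)²/16.69 + (6−16.69)²/16.69 + (10−10.62)²/10.62 = 29.4340
df = 2

test statistic = 29.434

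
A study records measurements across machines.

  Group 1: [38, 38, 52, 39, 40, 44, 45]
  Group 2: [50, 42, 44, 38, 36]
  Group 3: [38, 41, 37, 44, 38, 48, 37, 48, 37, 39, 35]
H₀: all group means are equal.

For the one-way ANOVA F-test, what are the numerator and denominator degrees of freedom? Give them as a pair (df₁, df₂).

k = 3 groups, N = 23 total
df = (k−1, N−k) = (3−1, 23−3) = (2, 20)

degrees of freedom = [2, 20]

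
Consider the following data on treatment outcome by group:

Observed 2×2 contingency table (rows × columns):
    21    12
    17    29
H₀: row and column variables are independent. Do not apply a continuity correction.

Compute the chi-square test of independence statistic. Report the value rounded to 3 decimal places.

Row totals [33, 46], col totals [38, 41], n=79
χ² = (21−15.87)²/15.87 + (12−17.13)²/17.13 + (17−22.13)²/22.13 + (29−23.87)²/23.87 = 5.4790
df = 1

test statistic = 5.479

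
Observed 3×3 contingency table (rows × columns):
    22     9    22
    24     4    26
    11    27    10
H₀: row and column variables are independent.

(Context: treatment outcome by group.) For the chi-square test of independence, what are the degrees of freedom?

degrees of freedom = 4

df = (r−1)(c−1) = (3−1)·(3−1) = 4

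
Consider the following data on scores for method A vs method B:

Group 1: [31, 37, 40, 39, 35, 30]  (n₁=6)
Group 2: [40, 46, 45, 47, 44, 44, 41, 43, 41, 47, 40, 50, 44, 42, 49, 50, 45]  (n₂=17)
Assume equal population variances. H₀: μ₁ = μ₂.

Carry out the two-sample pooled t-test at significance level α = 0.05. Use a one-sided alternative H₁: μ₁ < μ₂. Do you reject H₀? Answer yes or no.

x̄₁=35.333, s₁=4.131, n₁=6
x̄₂=44.588, s₂=3.261, n₂=17
s_p² = [5·4.131² + 16·3.261²]/21 = 12.1643
SE = √(s_p²·(1/6+1/17)) = 1.6562
t = (35.333−44.588)/1.6562 = -5.5881
df = 21
p-value (one-sided, H₁ less) = 0.00001
At α=0.05: p < α → reject H₀

reject H₀: yes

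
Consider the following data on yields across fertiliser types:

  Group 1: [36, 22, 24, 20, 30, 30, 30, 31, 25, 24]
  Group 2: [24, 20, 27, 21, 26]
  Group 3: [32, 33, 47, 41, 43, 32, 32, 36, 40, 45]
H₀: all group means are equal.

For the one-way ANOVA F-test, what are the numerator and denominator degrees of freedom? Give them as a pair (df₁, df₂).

degrees of freedom = [2, 22]

k = 3 groups, N = 25 total
df = (k−1, N−k) = (3−1, 25−3) = (2, 22)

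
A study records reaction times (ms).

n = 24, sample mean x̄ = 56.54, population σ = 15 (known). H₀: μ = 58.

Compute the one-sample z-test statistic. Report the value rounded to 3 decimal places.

SE = σ/√n = 15/√24 = 3.0619
z = (x̄−μ₀)/SE = (56.54−58)/3.0619 = -0.4768

test statistic = -0.477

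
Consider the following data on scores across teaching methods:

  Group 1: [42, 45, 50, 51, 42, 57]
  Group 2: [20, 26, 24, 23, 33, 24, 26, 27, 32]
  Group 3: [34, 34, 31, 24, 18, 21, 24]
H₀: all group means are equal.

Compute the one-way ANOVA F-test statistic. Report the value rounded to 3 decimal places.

Group means [47.83, 26.11, 26.57], grand mean 32.182
SSB = Σnᵢ(x̄ᵢ−x̄)² = 2021.836; SSW = ΣΣ(x−x̄ᵢ)² = 561.437
MSB = 2021.836/2 = 1010.9181; MSW = 561.437/19 = 29.5493
F = MSB/MSW = 34.2112
df = (2, 19)

test statistic = 34.211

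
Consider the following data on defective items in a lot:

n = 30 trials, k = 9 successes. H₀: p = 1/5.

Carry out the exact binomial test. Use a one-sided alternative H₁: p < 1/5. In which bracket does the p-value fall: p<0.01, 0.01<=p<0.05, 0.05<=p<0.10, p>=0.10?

Exact binomial: n=30, k=9, p₀=1/5=0.2000
P(X≤9) from Σ C(n,i)·p₀^i·(1−p₀)^(n−i)
p-value (one-sided, H₁ less) = 0.93891
→ bracket: p>=0.10

p-value bracket: p>=0.10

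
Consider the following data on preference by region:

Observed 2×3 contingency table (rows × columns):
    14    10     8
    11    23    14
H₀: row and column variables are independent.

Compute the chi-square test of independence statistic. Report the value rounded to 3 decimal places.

test statistic = 4.081

Row totals [32, 48], col totals [25, 33, 22], n=80
χ² = (14−10.00)²/10.00 + (10−13.20)²/13.20 + (8−8.80)²/8.80 + (11−15.00)²/15.00 + (23−19.80)²/19.80 + (14−13.20)²/13.20 = 4.0808
df = 2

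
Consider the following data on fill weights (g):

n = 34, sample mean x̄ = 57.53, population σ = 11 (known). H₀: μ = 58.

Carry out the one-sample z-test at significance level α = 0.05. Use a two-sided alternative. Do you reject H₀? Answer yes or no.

SE = σ/√n = 11/√34 = 1.8865
z = (x̄−μ₀)/SE = (57.53−58)/1.8865 = -0.2491
p-value (two-sided) = 0.80325
At α=0.05: p ≥ α → fail to reject H₀

reject H₀: no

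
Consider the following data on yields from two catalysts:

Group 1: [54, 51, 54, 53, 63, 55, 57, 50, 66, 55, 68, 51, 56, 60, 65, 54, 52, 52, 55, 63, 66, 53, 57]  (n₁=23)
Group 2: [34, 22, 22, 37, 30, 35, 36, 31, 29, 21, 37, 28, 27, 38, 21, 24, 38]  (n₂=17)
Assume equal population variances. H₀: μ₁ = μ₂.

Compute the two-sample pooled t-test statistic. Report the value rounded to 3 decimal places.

x̄₁=56.957, s₁=5.523, n₁=23
x̄₂=30.000, s₂=6.344, n₂=17
s_p² = [22·5.523² + 16·6.344²]/38 = 34.6041
SE = √(s_p²·(1/23+1/17)) = 1.8815
t = (56.957−30.000)/1.8815 = 14.3271
df = 38

test statistic = 14.327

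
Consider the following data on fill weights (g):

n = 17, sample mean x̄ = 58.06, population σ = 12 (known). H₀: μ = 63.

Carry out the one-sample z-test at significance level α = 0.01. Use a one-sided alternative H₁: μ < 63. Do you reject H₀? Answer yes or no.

reject H₀: no

SE = σ/√n = 12/√17 = 2.9104
z = (x̄−μ₀)/SE = (58.06−63)/2.9104 = -1.6973
p-value (one-sided, H₁ less) = 0.04482
At α=0.01: p ≥ α → fail to reject H₀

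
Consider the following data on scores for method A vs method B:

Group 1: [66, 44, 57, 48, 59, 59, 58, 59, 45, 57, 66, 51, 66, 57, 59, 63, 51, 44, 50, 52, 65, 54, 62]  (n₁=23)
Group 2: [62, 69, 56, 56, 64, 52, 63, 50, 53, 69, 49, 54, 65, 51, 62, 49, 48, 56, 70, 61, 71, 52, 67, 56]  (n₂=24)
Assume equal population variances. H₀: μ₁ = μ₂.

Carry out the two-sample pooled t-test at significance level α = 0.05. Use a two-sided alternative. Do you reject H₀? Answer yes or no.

x̄₁=56.174, s₁=7.030, n₁=23
x̄₂=58.542, s₂=7.472, n₂=24
s_p² = [22·7.030² + 23·7.472²]/45 = 52.6947
SE = √(s_p²·(1/23+1/24)) = 2.1182
t = (56.174−58.542)/2.1182 = -1.1178
df = 45
p-value (two-sided) = 0.26957
At α=0.05: p ≥ α → fail to reject H₀

reject H₀: no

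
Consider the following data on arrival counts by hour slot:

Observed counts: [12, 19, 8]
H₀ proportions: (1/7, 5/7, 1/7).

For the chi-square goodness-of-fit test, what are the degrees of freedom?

degrees of freedom = 2

df = k − 1 = 3 − 1 = 2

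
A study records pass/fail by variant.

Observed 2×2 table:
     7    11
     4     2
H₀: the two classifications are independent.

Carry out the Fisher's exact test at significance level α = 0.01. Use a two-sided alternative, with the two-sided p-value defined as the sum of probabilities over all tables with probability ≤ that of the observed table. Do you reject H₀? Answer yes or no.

Margins: r₁=18, r₂=6, c₁=11, c₂=13, n=24
p_obs = C(18,7)·C(6,4)/C(24,11); sum pmf over tables with pmf ≤ p_obs
p-value (two-sided) = 0.35722
At α=0.01: p ≥ α → fail to reject H₀

reject H₀: no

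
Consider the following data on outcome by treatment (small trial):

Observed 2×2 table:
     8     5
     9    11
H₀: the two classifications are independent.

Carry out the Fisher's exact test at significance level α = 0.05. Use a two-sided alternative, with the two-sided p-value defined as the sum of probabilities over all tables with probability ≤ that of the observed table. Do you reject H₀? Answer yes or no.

reject H₀: no

Margins: r₁=13, r₂=20, c₁=17, c₂=16, n=33
p_obs = C(13,8)·C(20,9)/C(33,17); sum pmf over tables with pmf ≤ p_obs
p-value (two-sided) = 0.48127
At α=0.05: p ≥ α → fail to reject H₀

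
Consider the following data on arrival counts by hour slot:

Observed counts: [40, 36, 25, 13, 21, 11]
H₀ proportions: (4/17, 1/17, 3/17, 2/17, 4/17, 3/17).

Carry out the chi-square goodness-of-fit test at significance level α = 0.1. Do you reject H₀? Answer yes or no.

reject H₀: yes

n = 146; E_i = n·p_i = [34.35, 8.59, 25.76, 17.18, 34.35, 25.76]
χ² = (40−34.35)²/34.35 + (36−8.59)²/8.59 + (25−25.76)²/25.76 + (13−17.18)²/17.18 + (21−34.35)²/34.35 + (11−25.76)²/25.76 = 103.1102
df = 5
p-value (upper-tail) = 0.00000
At α=0.1: p < α → reject H₀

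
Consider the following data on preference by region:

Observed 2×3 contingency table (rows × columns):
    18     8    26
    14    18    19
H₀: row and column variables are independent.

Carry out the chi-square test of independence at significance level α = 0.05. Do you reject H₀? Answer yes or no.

reject H₀: no

Row totals [52, 51], col totals [32, 26, 45], n=103
χ² = (18−16.16)²/16.16 + (8−13.13)²/13.13 + (26−22.72)²/22.72 + (14−15.84)²/15.84 + (18−12.87)²/12.87 + (19−22.28)²/22.28 = 5.4258
df = 2
p-value (upper-tail) = 0.06634
At α=0.05: p ≥ α → fail to reject H₀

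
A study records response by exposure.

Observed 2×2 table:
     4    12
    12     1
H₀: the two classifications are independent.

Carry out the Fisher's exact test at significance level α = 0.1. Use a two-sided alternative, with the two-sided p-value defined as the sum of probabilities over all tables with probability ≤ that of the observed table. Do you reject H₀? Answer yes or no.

reject H₀: yes

Margins: r₁=16, r₂=13, c₁=16, c₂=13, n=29
p_obs = C(16,4)·C(13,12)/C(29,16); sum pmf over tables with pmf ≤ p_obs
p-value (two-sided) = 0.00050
At α=0.1: p < α → reject H₀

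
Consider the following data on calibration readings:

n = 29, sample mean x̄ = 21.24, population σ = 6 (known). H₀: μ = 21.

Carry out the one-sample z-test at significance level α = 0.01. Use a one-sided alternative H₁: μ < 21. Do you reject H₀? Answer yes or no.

reject H₀: no

SE = σ/√n = 6/√29 = 1.1142
z = (x̄−μ₀)/SE = (21.24−21)/1.1142 = 0.2154
p-value (one-sided, H₁ less) = 0.58527
At α=0.01: p ≥ α → fail to reject H₀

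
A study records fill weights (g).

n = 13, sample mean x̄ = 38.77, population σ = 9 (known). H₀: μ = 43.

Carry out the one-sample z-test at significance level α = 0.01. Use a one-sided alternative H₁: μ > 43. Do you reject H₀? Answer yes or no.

reject H₀: no

SE = σ/√n = 9/√13 = 2.4962
z = (x̄−μ₀)/SE = (38.77−43)/2.4962 = -1.6946
p-value (one-sided, H₁ greater) = 0.95493
At α=0.01: p ≥ α → fail to reject H₀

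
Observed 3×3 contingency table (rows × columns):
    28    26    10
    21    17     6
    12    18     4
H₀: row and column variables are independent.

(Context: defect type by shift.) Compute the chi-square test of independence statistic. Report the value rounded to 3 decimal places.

Row totals [64, 44, 34], col totals [61, 61, 20], n=142
χ² = (28−27.49)²/27.49 + (26−27.49)²/27.49 + (10−9.01)²/9.01 + (21−18.90)²/18.90 + (17−18.90)²/18.90 + (6−6.20)²/6.20 + (12−14.61)²/14.61 + (18−14.61)²/14.61 + (4−4.79)²/4.79 = 2.0124
df = 4

test statistic = 2.012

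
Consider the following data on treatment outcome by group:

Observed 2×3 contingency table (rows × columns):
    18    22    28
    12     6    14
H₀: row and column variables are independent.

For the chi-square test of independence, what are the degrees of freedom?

degrees of freedom = 2

df = (r−1)(c−1) = (2−1)·(3−1) = 2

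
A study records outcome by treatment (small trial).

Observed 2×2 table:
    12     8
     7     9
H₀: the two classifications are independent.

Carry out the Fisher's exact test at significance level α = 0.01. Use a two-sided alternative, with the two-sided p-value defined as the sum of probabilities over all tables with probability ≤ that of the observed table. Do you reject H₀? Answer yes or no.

reject H₀: no

Margins: r₁=20, r₂=16, c₁=19, c₂=17, n=36
p_obs = C(20,12)·C(16,7)/C(36,19); sum pmf over tables with pmf ≤ p_obs
p-value (two-sided) = 0.50273
At α=0.01: p ≥ α → fail to reject H₀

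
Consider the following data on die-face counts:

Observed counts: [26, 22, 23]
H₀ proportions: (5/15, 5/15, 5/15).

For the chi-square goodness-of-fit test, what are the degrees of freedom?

df = k − 1 = 3 − 1 = 2

degrees of freedom = 2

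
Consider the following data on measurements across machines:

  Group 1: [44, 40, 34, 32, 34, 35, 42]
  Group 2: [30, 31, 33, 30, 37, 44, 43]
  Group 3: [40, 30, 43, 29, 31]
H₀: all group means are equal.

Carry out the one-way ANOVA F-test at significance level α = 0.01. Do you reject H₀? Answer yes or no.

reject H₀: no

Group means [37.29, 35.43, 34.60], grand mean 35.895
SSB = Σnᵢ(x̄ᵢ−x̄)² = 23.447; SSW = ΣΣ(x−x̄ᵢ)² = 512.343
MSB = 23.447/2 = 11.7233; MSW = 512.343/16 = 32.0214
F = MSB/MSW = 0.3661
df = (2, 16)
p-value (upper-tail) = 0.69909
At α=0.01: p ≥ α → fail to reject H₀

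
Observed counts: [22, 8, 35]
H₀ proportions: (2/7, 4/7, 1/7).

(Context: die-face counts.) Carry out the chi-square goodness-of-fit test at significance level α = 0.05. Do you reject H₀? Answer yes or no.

n = 65; E_i = n·p_i = [18.57, 37.14, 9.29]
χ² = (22−18.57)²/18.57 + (8−37.14)²/37.14 + (35−9.29)²/9.29 = 94.7077
df = 2
p-value (upper-tail) = 0.00000
At α=0.05: p < α → reject H₀

reject H₀: yes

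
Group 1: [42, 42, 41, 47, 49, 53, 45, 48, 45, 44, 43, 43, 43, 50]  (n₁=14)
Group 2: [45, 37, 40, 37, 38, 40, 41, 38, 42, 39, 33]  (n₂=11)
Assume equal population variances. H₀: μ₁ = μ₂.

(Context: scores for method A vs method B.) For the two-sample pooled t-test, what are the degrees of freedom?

degrees of freedom = 23

df = n₁ + n₂ − 2 = 14 + 11 − 2 = 23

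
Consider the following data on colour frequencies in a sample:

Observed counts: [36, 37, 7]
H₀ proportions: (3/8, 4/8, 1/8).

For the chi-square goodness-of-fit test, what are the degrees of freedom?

df = k − 1 = 3 − 1 = 2

degrees of freedom = 2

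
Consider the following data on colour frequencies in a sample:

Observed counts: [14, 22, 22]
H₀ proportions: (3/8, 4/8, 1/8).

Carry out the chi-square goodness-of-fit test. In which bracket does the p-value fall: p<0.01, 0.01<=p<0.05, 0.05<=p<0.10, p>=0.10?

p-value bracket: p<0.01

n = 58; E_i = n·p_i = [21.75, 29.00, 7.25]
χ² = (14−21.75)²/21.75 + (22−29.00)²/29.00 + (22−7.25)²/7.25 = 34.4598
df = 2
p-value (upper-tail) = 0.00000
→ bracket: p<0.01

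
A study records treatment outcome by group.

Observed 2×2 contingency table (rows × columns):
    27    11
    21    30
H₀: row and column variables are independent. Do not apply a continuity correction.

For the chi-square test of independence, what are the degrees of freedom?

df = (r−1)(c−1) = (2−1)·(2−1) = 1

degrees of freedom = 1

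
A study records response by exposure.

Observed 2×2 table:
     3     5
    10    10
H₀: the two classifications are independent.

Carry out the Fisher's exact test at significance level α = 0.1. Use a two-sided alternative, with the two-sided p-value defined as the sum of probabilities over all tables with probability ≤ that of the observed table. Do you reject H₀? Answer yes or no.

Margins: r₁=8, r₂=20, c₁=13, c₂=15, n=28
p_obs = C(8,3)·C(20,10)/C(28,13); sum pmf over tables with pmf ≤ p_obs
p-value (two-sided) = 0.68599
At α=0.1: p ≥ α → fail to reject H₀

reject H₀: no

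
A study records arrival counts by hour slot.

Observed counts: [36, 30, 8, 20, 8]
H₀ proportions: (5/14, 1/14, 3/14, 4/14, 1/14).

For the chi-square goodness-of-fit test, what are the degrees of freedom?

df = k − 1 = 5 − 1 = 4

degrees of freedom = 4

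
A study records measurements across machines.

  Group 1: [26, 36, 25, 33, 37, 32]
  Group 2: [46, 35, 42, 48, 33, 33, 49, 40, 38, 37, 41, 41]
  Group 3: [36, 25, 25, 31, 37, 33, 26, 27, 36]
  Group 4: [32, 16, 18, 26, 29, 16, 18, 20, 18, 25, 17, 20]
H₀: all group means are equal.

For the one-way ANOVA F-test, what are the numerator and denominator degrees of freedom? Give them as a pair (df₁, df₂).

degrees of freedom = [3, 35]

k = 4 groups, N = 39 total
df = (k−1, N−k) = (4−1, 39−4) = (3, 35)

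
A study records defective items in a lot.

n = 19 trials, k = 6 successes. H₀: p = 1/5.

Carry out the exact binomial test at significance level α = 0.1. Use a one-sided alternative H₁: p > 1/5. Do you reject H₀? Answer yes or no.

reject H₀: no

Exact binomial: n=19, k=6, p₀=1/5=0.2000
P(X≥6) from Σ C(n,i)·p₀^i·(1−p₀)^(n−i)
p-value (one-sided, H₁ greater) = 0.16306
At α=0.1: p ≥ α → fail to reject H₀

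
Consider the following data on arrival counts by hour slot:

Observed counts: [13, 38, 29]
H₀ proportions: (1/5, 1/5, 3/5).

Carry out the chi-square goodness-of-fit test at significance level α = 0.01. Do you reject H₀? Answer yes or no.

n = 80; E_i = n·p_i = [16.00, 16.00, 48.00]
χ² = (13−16.00)²/16.00 + (38−16.00)²/16.00 + (29−48.00)²/48.00 = 38.3333
df = 2
p-value (upper-tail) = 0.00000
At α=0.01: p < α → reject H₀

reject H₀: yes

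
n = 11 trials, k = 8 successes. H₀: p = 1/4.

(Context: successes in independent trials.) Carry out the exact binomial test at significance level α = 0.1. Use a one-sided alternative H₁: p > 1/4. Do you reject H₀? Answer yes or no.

Exact binomial: n=11, k=8, p₀=1/4=0.2500
P(X≥8) from Σ C(n,i)·p₀^i·(1−p₀)^(n−i)
p-value (one-sided, H₁ greater) = 0.00119
At α=0.1: p < α → reject H₀

reject H₀: yes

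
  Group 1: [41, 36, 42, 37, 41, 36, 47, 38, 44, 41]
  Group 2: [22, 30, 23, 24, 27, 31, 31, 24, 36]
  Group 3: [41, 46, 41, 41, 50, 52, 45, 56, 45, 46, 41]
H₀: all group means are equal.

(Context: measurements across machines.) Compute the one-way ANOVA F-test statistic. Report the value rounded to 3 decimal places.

Group means [40.30, 27.56, 45.82], grand mean 38.500
SSB = Σnᵢ(x̄ᵢ−x̄)² = 1699.541; SSW = ΣΣ(x−x̄ᵢ)² = 547.959
MSB = 1699.541/2 = 849.7707; MSW = 547.959/27 = 20.2948
F = MSB/MSW = 41.8714
df = (2, 27)

test statistic = 41.871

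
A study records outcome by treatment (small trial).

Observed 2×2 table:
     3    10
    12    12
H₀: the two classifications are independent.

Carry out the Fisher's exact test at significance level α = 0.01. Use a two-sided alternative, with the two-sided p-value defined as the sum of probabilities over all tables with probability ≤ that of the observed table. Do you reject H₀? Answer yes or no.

Margins: r₁=13, r₂=24, c₁=15, c₂=22, n=37
p_obs = C(13,3)·C(24,12)/C(37,15); sum pmf over tables with pmf ≤ p_obs
p-value (two-sided) = 0.16548
At α=0.01: p ≥ α → fail to reject H₀

reject H₀: no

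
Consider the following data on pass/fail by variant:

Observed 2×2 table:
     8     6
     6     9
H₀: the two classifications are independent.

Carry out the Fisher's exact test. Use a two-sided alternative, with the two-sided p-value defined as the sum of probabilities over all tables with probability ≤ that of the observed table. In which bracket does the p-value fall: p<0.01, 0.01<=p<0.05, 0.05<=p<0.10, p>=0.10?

p-value bracket: p>=0.10

Margins: r₁=14, r₂=15, c₁=14, c₂=15, n=29
p_obs = C(14,8)·C(15,6)/C(29,14); sum pmf over tables with pmf ≤ p_obs
p-value (two-sided) = 0.46609
→ bracket: p>=0.10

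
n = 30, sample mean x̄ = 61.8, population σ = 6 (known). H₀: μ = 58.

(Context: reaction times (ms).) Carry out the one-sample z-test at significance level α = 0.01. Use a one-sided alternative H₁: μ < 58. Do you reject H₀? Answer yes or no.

reject H₀: no

SE = σ/√n = 6/√30 = 1.0954
z = (x̄−μ₀)/SE = (61.8−58)/1.0954 = 3.4689
p-value (one-sided, H₁ less) = 0.99974
At α=0.01: p ≥ α → fail to reject H₀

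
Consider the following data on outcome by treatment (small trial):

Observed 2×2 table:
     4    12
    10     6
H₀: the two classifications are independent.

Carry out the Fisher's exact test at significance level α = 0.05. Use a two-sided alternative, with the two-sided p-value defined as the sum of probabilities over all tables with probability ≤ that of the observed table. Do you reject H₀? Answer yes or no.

Margins: r₁=16, r₂=16, c₁=14, c₂=18, n=32
p_obs = C(16,4)·C(16,10)/C(32,14); sum pmf over tables with pmf ≤ p_obs
p-value (two-sided) = 0.07317
At α=0.05: p ≥ α → fail to reject H₀

reject H₀: no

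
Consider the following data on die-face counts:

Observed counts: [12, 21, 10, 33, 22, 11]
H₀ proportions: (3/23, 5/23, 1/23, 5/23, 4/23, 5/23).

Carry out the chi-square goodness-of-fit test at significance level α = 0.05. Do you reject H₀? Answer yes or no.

reject H₀: yes

n = 109; E_i = n·p_i = [14.22, 23.70, 4.74, 23.70, 18.96, 23.70]
χ² = (12−14.22)²/14.22 + (21−23.70)²/23.70 + (10−4.74)²/4.74 + (33−23.70)²/23.70 + (22−18.96)²/18.96 + (11−23.70)²/23.70 = 17.4367
df = 5
p-value (upper-tail) = 0.00374
At α=0.05: p < α → reject H₀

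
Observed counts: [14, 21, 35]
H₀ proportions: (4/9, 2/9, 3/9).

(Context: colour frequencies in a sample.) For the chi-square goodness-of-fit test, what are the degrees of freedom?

df = k − 1 = 3 − 1 = 2

degrees of freedom = 2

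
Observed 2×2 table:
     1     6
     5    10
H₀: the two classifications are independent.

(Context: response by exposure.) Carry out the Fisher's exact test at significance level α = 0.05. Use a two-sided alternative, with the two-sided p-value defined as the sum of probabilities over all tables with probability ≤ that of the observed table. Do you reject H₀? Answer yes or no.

reject H₀: no

Margins: r₁=7, r₂=15, c₁=6, c₂=16, n=22
p_obs = C(7,1)·C(15,5)/C(22,6); sum pmf over tables with pmf ≤ p_obs
p-value (two-sided) = 0.61582
At α=0.05: p ≥ α → fail to reject H₀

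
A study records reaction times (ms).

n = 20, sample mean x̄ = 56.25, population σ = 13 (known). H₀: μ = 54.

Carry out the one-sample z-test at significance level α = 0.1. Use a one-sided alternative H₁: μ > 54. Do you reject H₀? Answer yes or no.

reject H₀: no

SE = σ/√n = 13/√20 = 2.9069
z = (x̄−μ₀)/SE = (56.25−54)/2.9069 = 0.7740
p-value (one-sided, H₁ greater) = 0.21946
At α=0.1: p ≥ α → fail to reject H₀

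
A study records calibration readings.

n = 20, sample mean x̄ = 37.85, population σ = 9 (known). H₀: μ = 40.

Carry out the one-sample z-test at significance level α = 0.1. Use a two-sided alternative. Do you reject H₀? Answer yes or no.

reject H₀: no

SE = σ/√n = 9/√20 = 2.0125
z = (x̄−μ₀)/SE = (37.85−40)/2.0125 = -1.0683
p-value (two-sided) = 0.28537
At α=0.1: p ≥ α → fail to reject H₀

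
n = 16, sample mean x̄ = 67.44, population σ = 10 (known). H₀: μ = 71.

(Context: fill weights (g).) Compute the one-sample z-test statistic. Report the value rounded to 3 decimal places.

SE = σ/√n = 10/√16 = 2.5000
z = (x̄−μ₀)/SE = (67.44−71)/2.5000 = -1.4240

test statistic = -1.424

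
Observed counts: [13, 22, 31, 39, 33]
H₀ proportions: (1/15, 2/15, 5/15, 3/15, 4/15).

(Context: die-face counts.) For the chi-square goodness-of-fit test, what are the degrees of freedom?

degrees of freedom = 4

df = k − 1 = 5 − 1 = 4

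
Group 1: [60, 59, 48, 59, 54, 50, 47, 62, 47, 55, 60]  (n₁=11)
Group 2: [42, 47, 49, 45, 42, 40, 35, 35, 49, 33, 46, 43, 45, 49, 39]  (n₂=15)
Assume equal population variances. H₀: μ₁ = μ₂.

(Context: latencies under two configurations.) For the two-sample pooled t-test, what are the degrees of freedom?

degrees of freedom = 24

df = n₁ + n₂ − 2 = 11 + 15 − 2 = 24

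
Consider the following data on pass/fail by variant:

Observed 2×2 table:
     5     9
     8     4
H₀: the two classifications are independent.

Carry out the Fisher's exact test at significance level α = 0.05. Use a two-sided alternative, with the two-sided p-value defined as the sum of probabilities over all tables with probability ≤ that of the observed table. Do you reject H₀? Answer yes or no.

Margins: r₁=14, r₂=12, c₁=13, c₂=13, n=26
p_obs = C(14,5)·C(12,8)/C(26,13); sum pmf over tables with pmf ≤ p_obs
p-value (two-sided) = 0.23774
At α=0.05: p ≥ α → fail to reject H₀

reject H₀: no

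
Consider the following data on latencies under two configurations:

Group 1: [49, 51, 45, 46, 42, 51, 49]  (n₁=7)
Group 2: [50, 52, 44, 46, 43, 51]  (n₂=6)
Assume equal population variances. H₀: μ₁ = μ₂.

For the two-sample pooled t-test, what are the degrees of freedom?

df = n₁ + n₂ − 2 = 7 + 6 − 2 = 11

degrees of freedom = 11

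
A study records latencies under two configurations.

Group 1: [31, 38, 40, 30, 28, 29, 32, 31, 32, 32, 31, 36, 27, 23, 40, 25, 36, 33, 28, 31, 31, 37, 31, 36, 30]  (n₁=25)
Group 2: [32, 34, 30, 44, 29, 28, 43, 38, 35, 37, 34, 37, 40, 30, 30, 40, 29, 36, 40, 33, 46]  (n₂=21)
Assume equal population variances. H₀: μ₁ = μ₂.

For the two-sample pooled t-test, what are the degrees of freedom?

degrees of freedom = 44

df = n₁ + n₂ − 2 = 25 + 21 − 2 = 44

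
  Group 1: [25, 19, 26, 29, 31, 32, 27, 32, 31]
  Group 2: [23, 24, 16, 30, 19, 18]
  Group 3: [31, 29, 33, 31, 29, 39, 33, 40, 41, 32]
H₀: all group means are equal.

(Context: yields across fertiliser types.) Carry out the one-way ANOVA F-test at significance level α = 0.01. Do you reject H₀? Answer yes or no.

reject H₀: yes

Group means [28.00, 21.67, 33.80], grand mean 28.800
SSB = Σnᵢ(x̄ᵢ−x̄)² = 561.067; SSW = ΣΣ(x−x̄ᵢ)² = 458.933
MSB = 561.067/2 = 280.5333; MSW = 458.933/22 = 20.8606
F = MSB/MSW = 13.4480
df = (2, 22)
p-value (upper-tail) = 0.00015
At α=0.01: p < α → reject H₀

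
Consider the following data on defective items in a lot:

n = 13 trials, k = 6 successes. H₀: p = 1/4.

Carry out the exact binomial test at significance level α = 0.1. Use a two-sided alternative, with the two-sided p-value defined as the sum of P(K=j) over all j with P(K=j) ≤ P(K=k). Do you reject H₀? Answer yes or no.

Exact binomial: n=13, k=6, p₀=1/4=0.2500
P(X=j) = C(n,j)·p₀^j·(1−p₀)^(n−j); p = Σ P(X=j) over j with P(X=j) ≤ P(X=6)
p-value (two-sided) = 0.10397
At α=0.1: p ≥ α → fail to reject H₀

reject H₀: no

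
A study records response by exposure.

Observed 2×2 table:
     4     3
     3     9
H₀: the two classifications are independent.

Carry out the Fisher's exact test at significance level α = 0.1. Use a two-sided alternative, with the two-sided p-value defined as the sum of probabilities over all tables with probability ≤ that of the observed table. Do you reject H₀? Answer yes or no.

Margins: r₁=7, r₂=12, c₁=7, c₂=12, n=19
p_obs = C(7,4)·C(12,3)/C(19,7); sum pmf over tables with pmf ≤ p_obs
p-value (two-sided) = 0.32609
At α=0.1: p ≥ α → fail to reject H₀

reject H₀: no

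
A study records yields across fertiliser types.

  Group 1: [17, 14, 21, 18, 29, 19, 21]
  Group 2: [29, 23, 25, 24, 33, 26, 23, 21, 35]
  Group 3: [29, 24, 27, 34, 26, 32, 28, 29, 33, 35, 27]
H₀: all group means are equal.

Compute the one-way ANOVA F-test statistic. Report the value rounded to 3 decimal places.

Group means [19.86, 26.56, 29.45], grand mean 26.000
SSB = Σnᵢ(x̄ᵢ−x̄)² = 398.193; SSW = ΣΣ(x−x̄ᵢ)² = 443.807
MSB = 398.193/2 = 199.0967; MSW = 443.807/24 = 18.4919
F = MSB/MSW = 10.7667
df = (2, 24)

test statistic = 10.767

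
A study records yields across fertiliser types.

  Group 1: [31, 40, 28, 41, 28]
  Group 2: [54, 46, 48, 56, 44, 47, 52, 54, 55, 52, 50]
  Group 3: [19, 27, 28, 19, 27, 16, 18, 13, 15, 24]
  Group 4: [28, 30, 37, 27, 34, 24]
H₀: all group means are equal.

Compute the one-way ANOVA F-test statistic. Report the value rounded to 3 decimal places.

Group means [33.60, 50.73, 20.60, 30.00], grand mean 34.750
SSB = Σnᵢ(x̄ᵢ−x̄)² = 4952.218; SSW = ΣΣ(x−x̄ᵢ)² = 709.782
MSB = 4952.218/3 = 1650.7394; MSW = 709.782/28 = 25.3494
F = MSB/MSW = 65.1196
df = (3, 28)

test statistic = 65.120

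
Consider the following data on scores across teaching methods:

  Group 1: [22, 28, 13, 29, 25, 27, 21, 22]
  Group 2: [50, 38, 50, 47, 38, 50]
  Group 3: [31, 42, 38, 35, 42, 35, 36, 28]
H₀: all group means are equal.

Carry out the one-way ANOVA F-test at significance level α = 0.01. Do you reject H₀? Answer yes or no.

reject H₀: yes

Group means [23.38, 45.50, 35.88], grand mean 33.955
SSB = Σnᵢ(x̄ᵢ−x̄)² = 1724.705; SSW = ΣΣ(x−x̄ᵢ)² = 528.250
MSB = 1724.705/2 = 862.3523; MSW = 528.250/19 = 27.8026
F = MSB/MSW = 31.0169
df = (2, 19)
p-value (upper-tail) = 0.00000
At α=0.01: p < α → reject H₀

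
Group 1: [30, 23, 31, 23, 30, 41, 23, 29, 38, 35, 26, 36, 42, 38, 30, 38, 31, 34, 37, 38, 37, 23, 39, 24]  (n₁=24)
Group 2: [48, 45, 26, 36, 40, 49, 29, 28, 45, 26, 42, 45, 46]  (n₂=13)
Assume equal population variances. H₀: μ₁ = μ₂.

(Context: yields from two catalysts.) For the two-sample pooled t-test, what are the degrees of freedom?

df = n₁ + n₂ − 2 = 24 + 13 − 2 = 35

degrees of freedom = 35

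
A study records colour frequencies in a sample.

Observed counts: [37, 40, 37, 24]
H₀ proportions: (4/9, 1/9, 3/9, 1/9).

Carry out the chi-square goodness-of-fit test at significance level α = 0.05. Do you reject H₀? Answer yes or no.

n = 138; E_i = n·p_i = [61.33, 15.33, 46.00, 15.33]
χ² = (37−61.33)²/61.33 + (40−15.33)²/15.33 + (37−46.00)²/46.00 + (24−15.33)²/15.33 = 55.9946
df = 3
p-value (upper-tail) = 0.00000
At α=0.05: p < α → reject H₀

reject H₀: yes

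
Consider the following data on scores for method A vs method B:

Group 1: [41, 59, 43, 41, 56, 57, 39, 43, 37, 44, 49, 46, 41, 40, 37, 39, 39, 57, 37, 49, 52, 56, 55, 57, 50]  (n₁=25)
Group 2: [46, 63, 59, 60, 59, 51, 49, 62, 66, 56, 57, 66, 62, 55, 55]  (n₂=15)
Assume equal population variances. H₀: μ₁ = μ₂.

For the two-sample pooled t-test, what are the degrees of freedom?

degrees of freedom = 38

df = n₁ + n₂ − 2 = 25 + 15 − 2 = 38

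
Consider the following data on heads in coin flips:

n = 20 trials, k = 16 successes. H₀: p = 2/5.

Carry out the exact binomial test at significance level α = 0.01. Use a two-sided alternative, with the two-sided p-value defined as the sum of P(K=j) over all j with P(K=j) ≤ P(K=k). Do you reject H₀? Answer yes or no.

Exact binomial: n=20, k=16, p₀=2/5=0.4000
P(X=j) = C(n,j)·p₀^j·(1−p₀)^(n−j); p = Σ P(X=j) over j with P(X=j) ≤ P(X=16)
p-value (two-sided) = 0.00035
At α=0.01: p < α → reject H₀

reject H₀: yes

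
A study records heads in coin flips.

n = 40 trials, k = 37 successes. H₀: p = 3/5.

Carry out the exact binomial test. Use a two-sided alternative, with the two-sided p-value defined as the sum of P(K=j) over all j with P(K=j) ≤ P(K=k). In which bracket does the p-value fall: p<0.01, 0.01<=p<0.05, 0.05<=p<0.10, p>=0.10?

p-value bracket: p<0.01

Exact binomial: n=40, k=37, p₀=3/5=0.6000
P(X=j) = C(n,j)·p₀^j·(1−p₀)^(n−j); p = Σ P(X=j) over j with P(X=j) ≤ P(X=37)
p-value (two-sided) = 0.00001
→ bracket: p<0.01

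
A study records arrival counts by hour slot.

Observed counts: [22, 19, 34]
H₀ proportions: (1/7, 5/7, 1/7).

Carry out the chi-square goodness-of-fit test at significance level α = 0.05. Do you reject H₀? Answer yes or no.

n = 75; E_i = n·p_i = [10.71, 53.57, 10.71]
χ² = (22−10.71)²/10.71 + (19−53.57)²/53.57 + (34−10.71)²/10.71 = 84.8053
df = 2
p-value (upper-tail) = 0.00000
At α=0.05: p < α → reject H₀

reject H₀: yes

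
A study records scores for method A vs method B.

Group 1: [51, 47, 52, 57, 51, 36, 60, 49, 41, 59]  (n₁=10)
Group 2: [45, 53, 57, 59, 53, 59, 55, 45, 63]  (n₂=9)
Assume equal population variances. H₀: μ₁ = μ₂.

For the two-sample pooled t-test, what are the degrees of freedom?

df = n₁ + n₂ − 2 = 10 + 9 − 2 = 17

degrees of freedom = 17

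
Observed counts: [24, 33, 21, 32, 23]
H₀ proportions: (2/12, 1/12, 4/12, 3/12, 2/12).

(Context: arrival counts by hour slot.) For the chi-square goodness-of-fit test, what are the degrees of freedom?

df = k − 1 = 5 − 1 = 4

degrees of freedom = 4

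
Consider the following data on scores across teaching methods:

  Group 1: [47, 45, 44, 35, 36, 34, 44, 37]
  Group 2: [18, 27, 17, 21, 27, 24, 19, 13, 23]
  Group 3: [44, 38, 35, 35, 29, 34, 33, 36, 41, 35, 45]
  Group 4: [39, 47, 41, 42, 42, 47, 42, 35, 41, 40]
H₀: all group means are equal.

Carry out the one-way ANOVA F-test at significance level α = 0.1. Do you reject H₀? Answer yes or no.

Group means [40.25, 21.00, 36.82, 41.60], grand mean 35.053
SSB = Σnᵢ(x̄ᵢ−x̄)² = 2456.358; SSW = ΣΣ(x−x̄ᵢ)² = 713.536
MSB = 2456.358/3 = 818.7861; MSW = 713.536/34 = 20.9864
F = MSB/MSW = 39.0151
df = (3, 34)
p-value (upper-tail) = 0.00000
At α=0.1: p < α → reject H₀

reject H₀: yes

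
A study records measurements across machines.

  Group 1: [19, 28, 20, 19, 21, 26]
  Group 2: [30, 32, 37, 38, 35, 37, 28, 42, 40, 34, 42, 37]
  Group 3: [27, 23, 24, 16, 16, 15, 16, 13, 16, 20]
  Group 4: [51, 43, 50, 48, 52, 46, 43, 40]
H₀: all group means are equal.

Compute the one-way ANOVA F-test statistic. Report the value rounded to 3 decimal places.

Group means [22.17, 36.00, 18.60, 46.62], grand mean 31.222
SSB = Σnᵢ(x̄ᵢ−x̄)² = 4257.114; SSW = ΣΣ(x−x̄ᵢ)² = 615.108
MSB = 4257.114/3 = 1419.0380; MSW = 615.108/32 = 19.2221
F = MSB/MSW = 73.8231
df = (3, 32)

test statistic = 73.823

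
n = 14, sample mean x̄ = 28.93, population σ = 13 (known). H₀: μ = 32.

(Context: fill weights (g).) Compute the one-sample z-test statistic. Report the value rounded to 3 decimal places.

SE = σ/√n = 13/√14 = 3.4744
z = (x̄−μ₀)/SE = (28.93−32)/3.4744 = -0.8836

test statistic = -0.884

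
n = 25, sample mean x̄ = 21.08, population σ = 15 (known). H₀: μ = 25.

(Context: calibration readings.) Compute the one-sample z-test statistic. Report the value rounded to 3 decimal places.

test statistic = -1.307

SE = σ/√n = 15/√25 = 3.0000
z = (x̄−μ₀)/SE = (21.08−25)/3.0000 = -1.3067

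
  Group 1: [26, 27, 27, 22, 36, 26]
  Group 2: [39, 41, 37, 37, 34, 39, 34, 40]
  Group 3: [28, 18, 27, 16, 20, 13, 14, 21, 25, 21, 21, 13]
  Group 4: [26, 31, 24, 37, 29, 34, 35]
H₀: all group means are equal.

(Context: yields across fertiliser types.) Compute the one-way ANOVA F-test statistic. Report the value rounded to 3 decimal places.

Group means [27.33, 37.62, 19.75, 30.86], grand mean 27.818
SSB = Σnᵢ(x̄ᵢ−x̄)² = 1616.594; SSW = ΣΣ(x−x̄ᵢ)² = 588.315
MSB = 1616.594/3 = 538.8645; MSW = 588.315/29 = 20.2867
F = MSB/MSW = 26.5624
df = (3, 29)

test statistic = 26.562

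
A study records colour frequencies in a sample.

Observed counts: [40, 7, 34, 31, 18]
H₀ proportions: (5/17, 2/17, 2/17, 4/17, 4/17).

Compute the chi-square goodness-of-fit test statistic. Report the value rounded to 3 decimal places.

test statistic = 32.644

n = 130; E_i = n·p_i = [38.24, 15.29, 15.29, 30.59, 30.59]
χ² = (40−38.24)²/38.24 + (7−15.29)²/15.29 + (34−15.29)²/15.29 + (31−30.59)²/30.59 + (18−30.59)²/30.59 = 32.6442
df = 4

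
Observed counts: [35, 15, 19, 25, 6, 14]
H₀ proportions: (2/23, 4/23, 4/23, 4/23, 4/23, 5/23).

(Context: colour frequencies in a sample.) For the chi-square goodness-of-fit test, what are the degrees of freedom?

df = k − 1 = 6 − 1 = 5

degrees of freedom = 5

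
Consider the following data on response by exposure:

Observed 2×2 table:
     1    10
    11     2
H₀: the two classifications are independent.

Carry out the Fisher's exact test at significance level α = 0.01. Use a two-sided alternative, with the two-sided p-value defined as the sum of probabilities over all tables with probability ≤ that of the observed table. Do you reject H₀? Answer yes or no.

reject H₀: yes

Margins: r₁=11, r₂=13, c₁=12, c₂=12, n=24
p_obs = C(11,1)·C(13,11)/C(24,12); sum pmf over tables with pmf ≤ p_obs
p-value (two-sided) = 0.00064
At α=0.01: p < α → reject H₀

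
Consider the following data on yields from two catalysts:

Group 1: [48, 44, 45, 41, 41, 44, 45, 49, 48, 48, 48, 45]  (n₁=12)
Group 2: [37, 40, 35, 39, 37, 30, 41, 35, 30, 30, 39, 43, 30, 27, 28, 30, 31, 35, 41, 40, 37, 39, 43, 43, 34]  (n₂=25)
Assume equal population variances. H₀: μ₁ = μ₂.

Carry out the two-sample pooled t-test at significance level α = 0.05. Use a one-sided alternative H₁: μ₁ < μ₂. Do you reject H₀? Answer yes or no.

reject H₀: no

x̄₁=45.500, s₁=2.747, n₁=12
x̄₂=35.760, s₂=5.060, n₂=25
s_p² = [11·2.747² + 24·5.060²]/35 = 19.9303
SE = √(s_p²·(1/12+1/25)) = 1.5678
t = (45.500−35.760)/1.5678 = 6.2124
df = 35
p-value (one-sided, H₁ less) = 1.00000
At α=0.05: p ≥ α → fail to reject H₀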